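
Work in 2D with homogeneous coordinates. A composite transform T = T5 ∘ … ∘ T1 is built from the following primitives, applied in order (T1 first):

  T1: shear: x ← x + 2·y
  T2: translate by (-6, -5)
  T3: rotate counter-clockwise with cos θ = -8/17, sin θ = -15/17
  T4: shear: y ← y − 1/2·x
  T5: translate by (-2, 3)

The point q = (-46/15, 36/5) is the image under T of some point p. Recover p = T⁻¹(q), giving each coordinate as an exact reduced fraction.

p = (-7/5, 7/3)

T1 = [1 2 0; 0 1 0; 0 0 1]
T2·T1 = [1 2 -6; 0 1 -5; 0 0 1]
T3·…·T1 = [-8/17 -1/17 -27/17; -15/17 -38/17 130/17; 0 0 1]
T4·…·T1 = [-8/17 -1/17 -27/17; -11/17 -75/34 287/34; 0 0 1]
T5·…·T1 = [-8/17 -1/17 -61/17; -11/17 -75/34 389/34; 0 0 1]
det M = 1; M⁻¹ = [-75/34 1/17 -146/17; 11/17 -8/17 131/17; 0 0 1]
M⁻¹ · (-46/15, 36/5)ᵀ = (-7/5, 7/3)ᵀ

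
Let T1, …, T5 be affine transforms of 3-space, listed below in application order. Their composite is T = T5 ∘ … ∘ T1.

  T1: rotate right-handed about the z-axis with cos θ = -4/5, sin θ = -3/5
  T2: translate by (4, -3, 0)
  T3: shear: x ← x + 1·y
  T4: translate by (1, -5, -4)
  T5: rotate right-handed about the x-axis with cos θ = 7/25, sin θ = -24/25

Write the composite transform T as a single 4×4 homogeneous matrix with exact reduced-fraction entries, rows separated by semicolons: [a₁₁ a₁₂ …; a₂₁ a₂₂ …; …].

T = [-7/5 -1/5 0 2; -21/125 -28/125 24/25 -152/25; 72/125 96/125 7/25 164/25; 0 0 0 1]

T1 = [-4/5 3/5 0 0; -3/5 -4/5 0 0; 0 0 1 0; 0 0 0 1]
T2·T1 = [-4/5 3/5 0 4; -3/5 -4/5 0 -3; 0 0 1 0; 0 0 0 1]
T3·…·T1 = [-7/5 -1/5 0 1; -3/5 -4/5 0 -3; 0 0 1 0; 0 0 0 1]
T4·…·T1 = [-7/5 -1/5 0 2; -3/5 -4/5 0 -8; 0 0 1 -4; 0 0 0 1]
T5·…·T1 = [-7/5 -1/5 0 2; -21/125 -28/125 24/25 -152/25; 72/125 96/125 7/25 164/25; 0 0 0 1]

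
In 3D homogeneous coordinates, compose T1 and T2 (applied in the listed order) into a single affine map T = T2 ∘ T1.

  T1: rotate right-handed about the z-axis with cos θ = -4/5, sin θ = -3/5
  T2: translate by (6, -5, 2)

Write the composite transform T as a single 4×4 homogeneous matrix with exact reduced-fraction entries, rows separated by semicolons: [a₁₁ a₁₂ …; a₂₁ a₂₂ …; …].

T = [-4/5 3/5 0 6; -3/5 -4/5 0 -5; 0 0 1 2; 0 0 0 1]

T1 = [-4/5 3/5 0 0; -3/5 -4/5 0 0; 0 0 1 0; 0 0 0 1]
T2·T1 = [-4/5 3/5 0 6; -3/5 -4/5 0 -5; 0 0 1 2; 0 0 0 1]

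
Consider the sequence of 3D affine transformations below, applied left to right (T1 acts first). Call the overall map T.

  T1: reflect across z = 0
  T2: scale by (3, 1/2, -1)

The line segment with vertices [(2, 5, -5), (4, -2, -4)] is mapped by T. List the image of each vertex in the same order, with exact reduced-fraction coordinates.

T1 reflect across z = 0: (2, 5, -5) → (2, 5, 5); (4, -2, -4) → (4, -2, 4)
T2 scale by (3, 1/2, -1): (2, 5, 5) → (6, 5/2, -5); (4, -2, 4) → (12, -1, -4)

image vertices: (6, 5/2, -5), (12, -1, -4)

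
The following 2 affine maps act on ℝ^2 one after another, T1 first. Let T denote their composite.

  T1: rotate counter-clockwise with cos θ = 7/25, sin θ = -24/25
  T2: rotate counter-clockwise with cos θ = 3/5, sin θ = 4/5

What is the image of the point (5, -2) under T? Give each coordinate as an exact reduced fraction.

T(p) = (497/125, -454/125)

T1 rotate counter-clockwise with cos θ = 7/25, sin θ = -24/25: (5, -2) → (-13/25, -134/25)
T2 rotate counter-clockwise with cos θ = 3/5, sin θ = 4/5: (-13/25, -134/25) → (497/125, -454/125)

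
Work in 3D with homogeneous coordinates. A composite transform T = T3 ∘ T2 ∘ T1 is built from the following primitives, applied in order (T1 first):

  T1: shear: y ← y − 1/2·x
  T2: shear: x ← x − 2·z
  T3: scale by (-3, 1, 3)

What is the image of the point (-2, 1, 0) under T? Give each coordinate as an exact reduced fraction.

T1 shear: y ← y − 1/2·x: (-2, 1, 0) → (-2, 2, 0)
T2 shear: x ← x − 2·z: (-2, 2, 0) → (-2, 2, 0)
T3 scale by (-3, 1, 3): (-2, 2, 0) → (6, 2, 0)

T(p) = (6, 2, 0)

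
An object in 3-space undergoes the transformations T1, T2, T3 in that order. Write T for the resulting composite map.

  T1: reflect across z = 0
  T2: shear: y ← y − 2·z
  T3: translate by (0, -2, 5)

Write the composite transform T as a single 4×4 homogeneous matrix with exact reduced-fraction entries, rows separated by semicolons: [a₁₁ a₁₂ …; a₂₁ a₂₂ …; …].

T = [1 0 0 0; 0 1 2 -2; 0 0 -1 5; 0 0 0 1]

T1 = [1 0 0 0; 0 1 0 0; 0 0 -1 0; 0 0 0 1]
T2·T1 = [1 0 0 0; 0 1 2 0; 0 0 -1 0; 0 0 0 1]
T3·…·T1 = [1 0 0 0; 0 1 2 -2; 0 0 -1 5; 0 0 0 1]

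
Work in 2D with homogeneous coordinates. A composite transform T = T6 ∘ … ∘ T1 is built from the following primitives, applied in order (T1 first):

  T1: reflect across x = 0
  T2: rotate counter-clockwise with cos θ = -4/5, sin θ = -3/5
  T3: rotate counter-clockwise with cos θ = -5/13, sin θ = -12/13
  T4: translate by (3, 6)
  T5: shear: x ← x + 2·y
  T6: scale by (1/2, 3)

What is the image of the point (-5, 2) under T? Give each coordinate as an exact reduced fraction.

T(p) = (267/26, 2019/65)

T1 reflect across x = 0: (-5, 2) → (5, 2)
T2 rotate counter-clockwise with cos θ = -4/5, sin θ = -3/5: (5, 2) → (-14/5, -23/5)
T3 rotate counter-clockwise with cos θ = -5/13, sin θ = -12/13: (-14/5, -23/5) → (-206/65, 283/65)
T4 translate by (3, 6): (-206/65, 283/65) → (-11/65, 673/65)
T5 shear: x ← x + 2·y: (-11/65, 673/65) → (267/13, 673/65)
T6 scale by (1/2, 3): (267/13, 673/65) → (267/26, 2019/65)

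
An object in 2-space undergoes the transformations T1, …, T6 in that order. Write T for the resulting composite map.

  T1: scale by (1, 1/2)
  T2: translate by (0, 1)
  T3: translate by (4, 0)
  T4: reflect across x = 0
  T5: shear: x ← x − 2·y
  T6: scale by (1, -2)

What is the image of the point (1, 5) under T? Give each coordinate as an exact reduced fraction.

T1 scale by (1, 1/2): (1, 5) → (1, 5/2)
T2 translate by (0, 1): (1, 5/2) → (1, 7/2)
T3 translate by (4, 0): (1, 7/2) → (5, 7/2)
T4 reflect across x = 0: (5, 7/2) → (-5, 7/2)
T5 shear: x ← x − 2·y: (-5, 7/2) → (-12, 7/2)
T6 scale by (1, -2): (-12, 7/2) → (-12, -7)

T(p) = (-12, -7)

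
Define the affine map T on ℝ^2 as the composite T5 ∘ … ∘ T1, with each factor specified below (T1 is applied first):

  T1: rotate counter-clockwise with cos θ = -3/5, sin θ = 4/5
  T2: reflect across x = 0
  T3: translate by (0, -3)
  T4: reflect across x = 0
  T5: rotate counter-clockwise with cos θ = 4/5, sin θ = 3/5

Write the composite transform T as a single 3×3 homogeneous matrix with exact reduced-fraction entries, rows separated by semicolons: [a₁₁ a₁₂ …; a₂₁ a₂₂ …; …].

T1 = [-3/5 -4/5 0; 4/5 -3/5 0; 0 0 1]
T2·T1 = [3/5 4/5 0; 4/5 -3/5 0; 0 0 1]
T3·…·T1 = [3/5 4/5 0; 4/5 -3/5 -3; 0 0 1]
T4·…·T1 = [-3/5 -4/5 0; 4/5 -3/5 -3; 0 0 1]
T5·…·T1 = [-24/25 -7/25 9/5; 7/25 -24/25 -12/5; 0 0 1]

T = [-24/25 -7/25 9/5; 7/25 -24/25 -12/5; 0 0 1]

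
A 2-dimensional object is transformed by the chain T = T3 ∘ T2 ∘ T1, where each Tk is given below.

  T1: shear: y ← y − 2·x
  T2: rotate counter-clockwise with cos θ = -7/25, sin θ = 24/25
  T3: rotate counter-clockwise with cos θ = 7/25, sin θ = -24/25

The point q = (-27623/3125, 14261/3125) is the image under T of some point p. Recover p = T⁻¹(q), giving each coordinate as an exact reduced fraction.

p = (-5, -7/5)

T1 = [1 0 0; -2 1 0; 0 0 1]
T2·T1 = [41/25 -24/25 0; 38/25 -7/25 0; 0 0 1]
T3·…·T1 = [1199/625 -336/625 0; -718/625 527/625 0; 0 0 1]
det M = 1; M⁻¹ = [527/625 336/625 0; 718/625 1199/625 0; 0 0 1]
M⁻¹ · (-27623/3125, 14261/3125)ᵀ = (-5, -7/5)ᵀ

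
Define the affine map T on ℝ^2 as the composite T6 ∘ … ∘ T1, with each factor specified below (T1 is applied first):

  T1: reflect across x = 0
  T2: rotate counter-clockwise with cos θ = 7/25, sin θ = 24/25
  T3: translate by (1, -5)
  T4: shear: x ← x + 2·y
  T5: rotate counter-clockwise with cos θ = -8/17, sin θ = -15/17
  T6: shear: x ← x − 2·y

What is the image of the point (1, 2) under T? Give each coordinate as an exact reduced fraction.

T(p) = (-2157/85, 1116/85)

T1 reflect across x = 0: (1, 2) → (-1, 2)
T2 rotate counter-clockwise with cos θ = 7/25, sin θ = 24/25: (-1, 2) → (-11/5, -2/5)
T3 translate by (1, -5): (-11/5, -2/5) → (-6/5, -27/5)
T4 shear: x ← x + 2·y: (-6/5, -27/5) → (-12, -27/5)
T5 rotate counter-clockwise with cos θ = -8/17, sin θ = -15/17: (-12, -27/5) → (15/17, 1116/85)
T6 shear: x ← x − 2·y: (15/17, 1116/85) → (-2157/85, 1116/85)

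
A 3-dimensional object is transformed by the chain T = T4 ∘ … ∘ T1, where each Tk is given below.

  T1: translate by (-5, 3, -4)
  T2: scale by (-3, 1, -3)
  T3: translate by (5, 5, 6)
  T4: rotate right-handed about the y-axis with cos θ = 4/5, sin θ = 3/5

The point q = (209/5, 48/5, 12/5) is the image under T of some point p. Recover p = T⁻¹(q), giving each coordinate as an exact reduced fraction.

p = (-4, 8/5, -3)

T1 = [1 0 0 -5; 0 1 0 3; 0 0 1 -4; 0 0 0 1]
T2·T1 = [-3 0 0 15; 0 1 0 3; 0 0 -3 12; 0 0 0 1]
T3·…·T1 = [-3 0 0 20; 0 1 0 8; 0 0 -3 18; 0 0 0 1]
T4·…·T1 = [-12/5 0 -9/5 134/5; 0 1 0 8; 9/5 0 -12/5 12/5; 0 0 0 1]
det M = 9; M⁻¹ = [-4/15 0 1/5 20/3; 0 1 0 -8; -1/5 0 -4/15 6; 0 0 0 1]
M⁻¹ · (209/5, 48/5, 12/5)ᵀ = (-4, 8/5, -3)ᵀ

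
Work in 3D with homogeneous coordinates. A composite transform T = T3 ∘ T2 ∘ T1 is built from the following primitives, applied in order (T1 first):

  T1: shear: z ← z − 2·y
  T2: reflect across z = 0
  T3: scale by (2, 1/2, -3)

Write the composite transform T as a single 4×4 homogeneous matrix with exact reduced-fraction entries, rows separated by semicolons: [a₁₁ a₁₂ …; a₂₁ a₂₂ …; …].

T1 = [1 0 0 0; 0 1 0 0; 0 -2 1 0; 0 0 0 1]
T2·T1 = [1 0 0 0; 0 1 0 0; 0 2 -1 0; 0 0 0 1]
T3·…·T1 = [2 0 0 0; 0 1/2 0 0; 0 -6 3 0; 0 0 0 1]

T = [2 0 0 0; 0 1/2 0 0; 0 -6 3 0; 0 0 0 1]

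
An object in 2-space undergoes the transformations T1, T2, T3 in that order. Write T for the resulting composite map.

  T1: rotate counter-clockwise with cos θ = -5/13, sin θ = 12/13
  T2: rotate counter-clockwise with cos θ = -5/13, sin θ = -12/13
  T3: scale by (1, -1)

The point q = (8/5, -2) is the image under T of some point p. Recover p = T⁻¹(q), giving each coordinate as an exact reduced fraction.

T1 = [-5/13 -12/13 0; 12/13 -5/13 0; 0 0 1]
T2·T1 = [1 0 0; 0 1 0; 0 0 1]
T3·…·T1 = [1 0 0; 0 -1 0; 0 0 1]
det M = -1; M⁻¹ = [1 0 0; 0 -1 0; 0 0 1]
M⁻¹ · (8/5, -2)ᵀ = (8/5, 2)ᵀ

p = (8/5, 2)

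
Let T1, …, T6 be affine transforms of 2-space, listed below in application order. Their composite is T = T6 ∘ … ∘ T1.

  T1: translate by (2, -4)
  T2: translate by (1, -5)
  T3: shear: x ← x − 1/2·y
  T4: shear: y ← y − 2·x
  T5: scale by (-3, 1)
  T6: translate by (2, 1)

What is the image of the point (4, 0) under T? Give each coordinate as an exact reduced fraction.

T1 translate by (2, -4): (4, 0) → (6, -4)
T2 translate by (1, -5): (6, -4) → (7, -9)
T3 shear: x ← x − 1/2·y: (7, -9) → (23/2, -9)
T4 shear: y ← y − 2·x: (23/2, -9) → (23/2, -32)
T5 scale by (-3, 1): (23/2, -32) → (-69/2, -32)
T6 translate by (2, 1): (-69/2, -32) → (-65/2, -31)

T(p) = (-65/2, -31)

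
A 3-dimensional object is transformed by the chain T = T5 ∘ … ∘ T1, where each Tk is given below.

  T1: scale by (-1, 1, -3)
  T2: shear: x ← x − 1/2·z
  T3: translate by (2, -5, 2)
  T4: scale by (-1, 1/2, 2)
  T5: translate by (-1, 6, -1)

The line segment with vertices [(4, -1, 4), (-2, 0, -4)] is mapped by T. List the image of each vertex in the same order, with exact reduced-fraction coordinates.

T1 scale by (-1, 1, -3): (4, -1, 4) → (-4, -1, -12); (-2, 0, -4) → (2, 0, 12)
T2 shear: x ← x − 1/2·z: (-4, -1, -12) → (2, -1, -12); (2, 0, 12) → (-4, 0, 12)
T3 translate by (2, -5, 2): (2, -1, -12) → (4, -6, -10); (-4, 0, 12) → (-2, -5, 14)
T4 scale by (-1, 1/2, 2): (4, -6, -10) → (-4, -3, -20); (-2, -5, 14) → (2, -5/2, 28)
T5 translate by (-1, 6, -1): (-4, -3, -20) → (-5, 3, -21); (2, -5/2, 28) → (1, 7/2, 27)

image vertices: (-5, 3, -21), (1, 7/2, 27)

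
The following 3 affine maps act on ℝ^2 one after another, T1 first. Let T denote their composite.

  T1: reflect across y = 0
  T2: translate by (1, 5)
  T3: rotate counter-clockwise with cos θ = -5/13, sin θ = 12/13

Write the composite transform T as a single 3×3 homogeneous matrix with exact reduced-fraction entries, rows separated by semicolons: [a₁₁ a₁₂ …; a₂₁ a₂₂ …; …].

T = [-5/13 12/13 -5; 12/13 5/13 -1; 0 0 1]

T1 = [1 0 0; 0 -1 0; 0 0 1]
T2·T1 = [1 0 1; 0 -1 5; 0 0 1]
T3·…·T1 = [-5/13 12/13 -5; 12/13 5/13 -1; 0 0 1]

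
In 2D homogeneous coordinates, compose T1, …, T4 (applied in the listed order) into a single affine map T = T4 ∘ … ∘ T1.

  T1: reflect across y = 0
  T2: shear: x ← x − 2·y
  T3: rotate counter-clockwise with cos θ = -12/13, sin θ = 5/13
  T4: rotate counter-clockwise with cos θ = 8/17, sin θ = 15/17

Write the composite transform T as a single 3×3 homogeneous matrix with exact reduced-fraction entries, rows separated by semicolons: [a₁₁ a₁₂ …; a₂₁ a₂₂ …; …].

T1 = [1 0 0; 0 -1 0; 0 0 1]
T2·T1 = [1 2 0; 0 -1 0; 0 0 1]
T3·…·T1 = [-12/13 -19/13 0; 5/13 22/13 0; 0 0 1]
T4·…·T1 = [-171/221 -482/221 0; -140/221 -109/221 0; 0 0 1]

T = [-171/221 -482/221 0; -140/221 -109/221 0; 0 0 1]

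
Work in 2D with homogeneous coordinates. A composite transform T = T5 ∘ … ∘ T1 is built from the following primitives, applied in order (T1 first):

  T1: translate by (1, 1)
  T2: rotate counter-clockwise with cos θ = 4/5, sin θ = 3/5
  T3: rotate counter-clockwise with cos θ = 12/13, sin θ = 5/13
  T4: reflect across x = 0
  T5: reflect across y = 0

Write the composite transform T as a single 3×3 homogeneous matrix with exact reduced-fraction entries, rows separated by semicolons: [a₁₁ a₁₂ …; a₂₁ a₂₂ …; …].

T1 = [1 0 1; 0 1 1; 0 0 1]
T2·T1 = [4/5 -3/5 1/5; 3/5 4/5 7/5; 0 0 1]
T3·…·T1 = [33/65 -56/65 -23/65; 56/65 33/65 89/65; 0 0 1]
T4·…·T1 = [-33/65 56/65 23/65; 56/65 33/65 89/65; 0 0 1]
T5·…·T1 = [-33/65 56/65 23/65; -56/65 -33/65 -89/65; 0 0 1]

T = [-33/65 56/65 23/65; -56/65 -33/65 -89/65; 0 0 1]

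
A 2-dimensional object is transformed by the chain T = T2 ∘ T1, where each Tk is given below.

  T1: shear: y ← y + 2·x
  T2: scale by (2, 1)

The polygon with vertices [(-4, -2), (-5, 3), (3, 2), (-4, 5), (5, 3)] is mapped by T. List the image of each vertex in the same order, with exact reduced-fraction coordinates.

image vertices: (-8, -10), (-10, -7), (6, 8), (-8, -3), (10, 13)

T1 shear: y ← y + 2·x: (-4, -2) → (-4, -10); (-5, 3) → (-5, -7); (3, 2) → (3, 8); (-4, 5) → (-4, -3); (5, 3) → (5, 13)
T2 scale by (2, 1): (-4, -10) → (-8, -10); (-5, -7) → (-10, -7); (3, 8) → (6, 8); (-4, -3) → (-8, -3); (5, 13) → (10, 13)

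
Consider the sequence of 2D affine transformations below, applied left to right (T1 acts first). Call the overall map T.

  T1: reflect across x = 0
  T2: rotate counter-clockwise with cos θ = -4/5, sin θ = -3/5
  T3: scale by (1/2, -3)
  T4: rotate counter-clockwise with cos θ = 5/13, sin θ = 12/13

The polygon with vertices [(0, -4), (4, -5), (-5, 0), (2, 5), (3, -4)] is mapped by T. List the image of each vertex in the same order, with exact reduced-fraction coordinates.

image vertices: (42/5, -24/5), (2309/130, -474/65), (-118/13, 21/13), (-893/130, 348/65), (180/13, -75/13)

T1 reflect across x = 0: (0, -4) → (0, -4); (4, -5) → (-4, -5); (-5, 0) → (5, 0); (2, 5) → (-2, 5); (3, -4) → (-3, -4)
T2 rotate counter-clockwise with cos θ = -4/5, sin θ = -3/5: (0, -4) → (-12/5, 16/5); (-4, -5) → (1/5, 32/5); (5, 0) → (-4, -3); (-2, 5) → (23/5, -14/5); (-3, -4) → (0, 5)
T3 scale by (1/2, -3): (-12/5, 16/5) → (-6/5, -48/5); (1/5, 32/5) → (1/10, -96/5); (-4, -3) → (-2, 9); (23/5, -14/5) → (23/10, 42/5); (0, 5) → (0, -15)
T4 rotate counter-clockwise with cos θ = 5/13, sin θ = 12/13: (-6/5, -48/5) → (42/5, -24/5); (1/10, -96/5) → (2309/130, -474/65); (-2, 9) → (-118/13, 21/13); (23/10, 42/5) → (-893/130, 348/65); (0, -15) → (180/13, -75/13)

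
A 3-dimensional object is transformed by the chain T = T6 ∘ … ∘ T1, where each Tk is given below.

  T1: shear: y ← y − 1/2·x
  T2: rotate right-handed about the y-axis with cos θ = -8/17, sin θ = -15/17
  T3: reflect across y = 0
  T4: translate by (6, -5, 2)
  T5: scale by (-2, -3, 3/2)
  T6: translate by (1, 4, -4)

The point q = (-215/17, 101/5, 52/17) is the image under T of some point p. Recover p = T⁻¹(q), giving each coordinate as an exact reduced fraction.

p = (2, 7/5, -2)

T1 = [1 0 0 0; -1/2 1 0 0; 0 0 1 0; 0 0 0 1]
T2·T1 = [-8/17 0 -15/17 0; -1/2 1 0 0; 15/17 0 -8/17 0; 0 0 0 1]
T3·…·T1 = [-8/17 0 -15/17 0; 1/2 -1 0 0; 15/17 0 -8/17 0; 0 0 0 1]
T4·…·T1 = [-8/17 0 -15/17 6; 1/2 -1 0 -5; 15/17 0 -8/17 2; 0 0 0 1]
T5·…·T1 = [16/17 0 30/17 -12; -3/2 3 0 15; 45/34 0 -12/17 3; 0 0 0 1]
T6·…·T1 = [16/17 0 30/17 -11; -3/2 3 0 19; 45/34 0 -12/17 -1; 0 0 0 1]
det M = -9; M⁻¹ = [4/17 0 10/17 54/17; 2/17 1/3 5/17 -242/51; 15/34 0 -16/51 463/102; 0 0 0 1]
M⁻¹ · (-215/17, 101/5, 52/17)ᵀ = (2, 7/5, -2)ᵀ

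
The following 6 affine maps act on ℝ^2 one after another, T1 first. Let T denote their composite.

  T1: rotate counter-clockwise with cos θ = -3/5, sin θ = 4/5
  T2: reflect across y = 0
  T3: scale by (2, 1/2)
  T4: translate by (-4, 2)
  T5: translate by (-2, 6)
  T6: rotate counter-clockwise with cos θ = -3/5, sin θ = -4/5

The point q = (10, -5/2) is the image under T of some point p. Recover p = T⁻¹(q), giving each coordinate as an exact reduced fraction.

p = (-3, 1)

T1 = [-3/5 -4/5 0; 4/5 -3/5 0; 0 0 1]
T2·T1 = [-3/5 -4/5 0; -4/5 3/5 0; 0 0 1]
T3·…·T1 = [-6/5 -8/5 0; -2/5 3/10 0; 0 0 1]
T4·…·T1 = [-6/5 -8/5 -4; -2/5 3/10 2; 0 0 1]
T5·…·T1 = [-6/5 -8/5 -6; -2/5 3/10 8; 0 0 1]
T6·…·T1 = [2/5 6/5 10; 6/5 11/10 0; 0 0 1]
det M = -1; M⁻¹ = [-11/10 6/5 11; 6/5 -2/5 -12; 0 0 1]
M⁻¹ · (10, -5/2)ᵀ = (-3, 1)ᵀ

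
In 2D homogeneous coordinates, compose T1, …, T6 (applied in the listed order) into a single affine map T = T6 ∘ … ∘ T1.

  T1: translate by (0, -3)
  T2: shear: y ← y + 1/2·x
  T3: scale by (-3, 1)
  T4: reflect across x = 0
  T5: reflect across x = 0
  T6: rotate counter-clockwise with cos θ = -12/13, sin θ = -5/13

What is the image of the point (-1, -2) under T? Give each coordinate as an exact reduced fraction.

T(p) = (-127/26, 51/13)

T1 translate by (0, -3): (-1, -2) → (-1, -5)
T2 shear: y ← y + 1/2·x: (-1, -5) → (-1, -11/2)
T3 scale by (-3, 1): (-1, -11/2) → (3, -11/2)
T4 reflect across x = 0: (3, -11/2) → (-3, -11/2)
T5 reflect across x = 0: (-3, -11/2) → (3, -11/2)
T6 rotate counter-clockwise with cos θ = -12/13, sin θ = -5/13: (3, -11/2) → (-127/26, 51/13)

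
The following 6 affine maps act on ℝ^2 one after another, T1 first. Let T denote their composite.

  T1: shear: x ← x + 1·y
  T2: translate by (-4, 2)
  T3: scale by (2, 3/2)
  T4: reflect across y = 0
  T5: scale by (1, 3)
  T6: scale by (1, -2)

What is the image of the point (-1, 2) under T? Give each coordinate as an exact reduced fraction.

T(p) = (-6, 36)

T1 shear: x ← x + 1·y: (-1, 2) → (1, 2)
T2 translate by (-4, 2): (1, 2) → (-3, 4)
T3 scale by (2, 3/2): (-3, 4) → (-6, 6)
T4 reflect across y = 0: (-6, 6) → (-6, -6)
T5 scale by (1, 3): (-6, -6) → (-6, -18)
T6 scale by (1, -2): (-6, -18) → (-6, 36)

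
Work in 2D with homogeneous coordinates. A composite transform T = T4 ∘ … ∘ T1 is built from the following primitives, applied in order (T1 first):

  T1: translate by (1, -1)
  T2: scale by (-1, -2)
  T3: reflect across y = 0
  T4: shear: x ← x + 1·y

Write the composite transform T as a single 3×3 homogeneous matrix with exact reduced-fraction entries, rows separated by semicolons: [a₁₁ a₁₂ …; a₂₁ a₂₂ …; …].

T = [-1 2 -3; 0 2 -2; 0 0 1]

T1 = [1 0 1; 0 1 -1; 0 0 1]
T2·T1 = [-1 0 -1; 0 -2 2; 0 0 1]
T3·…·T1 = [-1 0 -1; 0 2 -2; 0 0 1]
T4·…·T1 = [-1 2 -3; 0 2 -2; 0 0 1]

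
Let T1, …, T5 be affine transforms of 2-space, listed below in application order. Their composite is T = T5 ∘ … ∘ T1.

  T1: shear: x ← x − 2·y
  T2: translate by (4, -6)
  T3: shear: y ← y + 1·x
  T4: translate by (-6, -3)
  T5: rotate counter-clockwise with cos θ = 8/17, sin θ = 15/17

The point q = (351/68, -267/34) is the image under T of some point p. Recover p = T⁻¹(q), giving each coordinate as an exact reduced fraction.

T1 = [1 -2 0; 0 1 0; 0 0 1]
T2·T1 = [1 -2 4; 0 1 -6; 0 0 1]
T3·…·T1 = [1 -2 4; 1 -1 -2; 0 0 1]
T4·…·T1 = [1 -2 -2; 1 -1 -5; 0 0 1]
T5·…·T1 = [-7/17 -1/17 59/17; 23/17 -38/17 -70/17; 0 0 1]
det M = 1; M⁻¹ = [-38/17 1/17 8; -23/17 -7/17 3; 0 0 1]
M⁻¹ · (351/68, -267/34)ᵀ = (-4, -3/4)ᵀ

p = (-4, -3/4)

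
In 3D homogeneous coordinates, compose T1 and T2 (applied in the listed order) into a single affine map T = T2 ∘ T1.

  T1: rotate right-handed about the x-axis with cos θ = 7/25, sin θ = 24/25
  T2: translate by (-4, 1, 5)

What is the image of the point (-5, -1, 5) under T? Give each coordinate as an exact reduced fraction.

T1 rotate right-handed about the x-axis with cos θ = 7/25, sin θ = 24/25: (-5, -1, 5) → (-5, -127/25, 11/25)
T2 translate by (-4, 1, 5): (-5, -127/25, 11/25) → (-9, -102/25, 136/25)

T(p) = (-9, -102/25, 136/25)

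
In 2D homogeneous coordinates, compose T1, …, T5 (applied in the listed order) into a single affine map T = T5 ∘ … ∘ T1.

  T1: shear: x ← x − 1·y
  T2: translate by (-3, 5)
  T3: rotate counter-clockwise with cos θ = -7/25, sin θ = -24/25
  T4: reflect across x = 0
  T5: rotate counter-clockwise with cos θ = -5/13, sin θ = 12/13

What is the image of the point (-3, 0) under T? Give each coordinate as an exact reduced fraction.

T1 shear: x ← x − 1·y: (-3, 0) → (-3, 0)
T2 translate by (-3, 5): (-3, 0) → (-6, 5)
T3 rotate counter-clockwise with cos θ = -7/25, sin θ = -24/25: (-6, 5) → (162/25, 109/25)
T4 reflect across x = 0: (162/25, 109/25) → (-162/25, 109/25)
T5 rotate counter-clockwise with cos θ = -5/13, sin θ = 12/13: (-162/25, 109/25) → (-498/325, -2489/325)

T(p) = (-498/325, -2489/325)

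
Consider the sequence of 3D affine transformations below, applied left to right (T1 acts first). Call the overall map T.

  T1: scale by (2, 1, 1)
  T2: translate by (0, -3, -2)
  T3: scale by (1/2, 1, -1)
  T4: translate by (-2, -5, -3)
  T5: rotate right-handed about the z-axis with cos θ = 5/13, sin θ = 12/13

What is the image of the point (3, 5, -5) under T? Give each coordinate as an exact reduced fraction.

T(p) = (41/13, -3/13, 4)

T1 scale by (2, 1, 1): (3, 5, -5) → (6, 5, -5)
T2 translate by (0, -3, -2): (6, 5, -5) → (6, 2, -7)
T3 scale by (1/2, 1, -1): (6, 2, -7) → (3, 2, 7)
T4 translate by (-2, -5, -3): (3, 2, 7) → (1, -3, 4)
T5 rotate right-handed about the z-axis with cos θ = 5/13, sin θ = 12/13: (1, -3, 4) → (41/13, -3/13, 4)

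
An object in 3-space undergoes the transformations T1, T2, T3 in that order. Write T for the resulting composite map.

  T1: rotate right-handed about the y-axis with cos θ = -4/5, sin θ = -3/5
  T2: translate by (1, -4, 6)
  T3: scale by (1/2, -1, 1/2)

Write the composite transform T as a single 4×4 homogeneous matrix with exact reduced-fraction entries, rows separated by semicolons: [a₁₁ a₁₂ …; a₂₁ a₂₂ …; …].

T1 = [-4/5 0 -3/5 0; 0 1 0 0; 3/5 0 -4/5 0; 0 0 0 1]
T2·T1 = [-4/5 0 -3/5 1; 0 1 0 -4; 3/5 0 -4/5 6; 0 0 0 1]
T3·…·T1 = [-2/5 0 -3/10 1/2; 0 -1 0 4; 3/10 0 -2/5 3; 0 0 0 1]

T = [-2/5 0 -3/10 1/2; 0 -1 0 4; 3/10 0 -2/5 3; 0 0 0 1]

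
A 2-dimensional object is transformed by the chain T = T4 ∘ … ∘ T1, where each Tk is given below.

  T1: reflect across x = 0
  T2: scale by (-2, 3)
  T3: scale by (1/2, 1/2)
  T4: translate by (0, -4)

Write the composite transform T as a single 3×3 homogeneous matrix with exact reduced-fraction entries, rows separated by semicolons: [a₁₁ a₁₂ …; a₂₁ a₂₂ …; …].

T1 = [-1 0 0; 0 1 0; 0 0 1]
T2·T1 = [2 0 0; 0 3 0; 0 0 1]
T3·…·T1 = [1 0 0; 0 3/2 0; 0 0 1]
T4·…·T1 = [1 0 0; 0 3/2 -4; 0 0 1]

T = [1 0 0; 0 3/2 -4; 0 0 1]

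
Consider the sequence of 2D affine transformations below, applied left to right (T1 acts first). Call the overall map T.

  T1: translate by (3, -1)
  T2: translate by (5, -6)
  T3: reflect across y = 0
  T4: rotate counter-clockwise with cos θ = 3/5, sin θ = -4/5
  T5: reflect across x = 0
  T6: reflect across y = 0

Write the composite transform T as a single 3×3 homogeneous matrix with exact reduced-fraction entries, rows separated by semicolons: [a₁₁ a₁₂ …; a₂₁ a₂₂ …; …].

T = [-3/5 4/5 -52/5; 4/5 3/5 11/5; 0 0 1]

T1 = [1 0 3; 0 1 -1; 0 0 1]
T2·T1 = [1 0 8; 0 1 -7; 0 0 1]
T3·…·T1 = [1 0 8; 0 -1 7; 0 0 1]
T4·…·T1 = [3/5 -4/5 52/5; -4/5 -3/5 -11/5; 0 0 1]
T5·…·T1 = [-3/5 4/5 -52/5; -4/5 -3/5 -11/5; 0 0 1]
T6·…·T1 = [-3/5 4/5 -52/5; 4/5 3/5 11/5; 0 0 1]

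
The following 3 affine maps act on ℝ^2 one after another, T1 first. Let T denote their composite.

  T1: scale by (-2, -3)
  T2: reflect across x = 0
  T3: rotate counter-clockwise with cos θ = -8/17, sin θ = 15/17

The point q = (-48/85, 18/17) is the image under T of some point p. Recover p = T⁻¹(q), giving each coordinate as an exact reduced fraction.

T1 = [-2 0 0; 0 -3 0; 0 0 1]
T2·T1 = [2 0 0; 0 -3 0; 0 0 1]
T3·…·T1 = [-16/17 45/17 0; 30/17 24/17 0; 0 0 1]
det M = -6; M⁻¹ = [-4/17 15/34 0; 5/17 8/51 0; 0 0 1]
M⁻¹ · (-48/85, 18/17)ᵀ = (3/5, 0)ᵀ

p = (3/5, 0)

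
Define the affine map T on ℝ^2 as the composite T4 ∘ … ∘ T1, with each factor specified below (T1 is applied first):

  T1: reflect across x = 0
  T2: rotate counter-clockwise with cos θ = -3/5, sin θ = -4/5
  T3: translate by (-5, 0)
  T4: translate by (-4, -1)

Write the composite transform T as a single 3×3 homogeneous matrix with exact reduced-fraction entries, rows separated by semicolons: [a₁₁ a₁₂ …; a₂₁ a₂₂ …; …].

T = [3/5 4/5 -9; 4/5 -3/5 -1; 0 0 1]

T1 = [-1 0 0; 0 1 0; 0 0 1]
T2·T1 = [3/5 4/5 0; 4/5 -3/5 0; 0 0 1]
T3·…·T1 = [3/5 4/5 -5; 4/5 -3/5 0; 0 0 1]
T4·…·T1 = [3/5 4/5 -9; 4/5 -3/5 -1; 0 0 1]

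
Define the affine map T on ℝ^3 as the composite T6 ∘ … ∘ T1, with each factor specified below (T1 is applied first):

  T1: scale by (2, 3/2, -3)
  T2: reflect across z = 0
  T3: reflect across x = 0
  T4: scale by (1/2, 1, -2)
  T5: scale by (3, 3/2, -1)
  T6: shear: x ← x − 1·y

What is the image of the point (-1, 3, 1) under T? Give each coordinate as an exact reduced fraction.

T(p) = (-15/4, 27/4, 6)

T1 scale by (2, 3/2, -3): (-1, 3, 1) → (-2, 9/2, -3)
T2 reflect across z = 0: (-2, 9/2, -3) → (-2, 9/2, 3)
T3 reflect across x = 0: (-2, 9/2, 3) → (2, 9/2, 3)
T4 scale by (1/2, 1, -2): (2, 9/2, 3) → (1, 9/2, -6)
T5 scale by (3, 3/2, -1): (1, 9/2, -6) → (3, 27/4, 6)
T6 shear: x ← x − 1·y: (3, 27/4, 6) → (-15/4, 27/4, 6)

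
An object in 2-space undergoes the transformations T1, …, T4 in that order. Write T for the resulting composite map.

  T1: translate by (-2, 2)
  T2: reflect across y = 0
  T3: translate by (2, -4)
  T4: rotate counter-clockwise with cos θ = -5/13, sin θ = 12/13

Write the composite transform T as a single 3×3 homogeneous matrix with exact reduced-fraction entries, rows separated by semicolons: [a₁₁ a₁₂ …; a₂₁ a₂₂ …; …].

T1 = [1 0 -2; 0 1 2; 0 0 1]
T2·T1 = [1 0 -2; 0 -1 -2; 0 0 1]
T3·…·T1 = [1 0 0; 0 -1 -6; 0 0 1]
T4·…·T1 = [-5/13 12/13 72/13; 12/13 5/13 30/13; 0 0 1]

T = [-5/13 12/13 72/13; 12/13 5/13 30/13; 0 0 1]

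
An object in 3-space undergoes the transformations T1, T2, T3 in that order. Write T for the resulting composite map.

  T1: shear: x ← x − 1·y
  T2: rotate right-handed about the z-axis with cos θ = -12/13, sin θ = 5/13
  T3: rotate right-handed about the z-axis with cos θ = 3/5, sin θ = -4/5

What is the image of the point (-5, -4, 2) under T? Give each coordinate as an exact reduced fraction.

T(p) = (268/65, 1/65, 2)

T1 shear: x ← x − 1·y: (-5, -4, 2) → (-1, -4, 2)
T2 rotate right-handed about the z-axis with cos θ = -12/13, sin θ = 5/13: (-1, -4, 2) → (32/13, 43/13, 2)
T3 rotate right-handed about the z-axis with cos θ = 3/5, sin θ = -4/5: (32/13, 43/13, 2) → (268/65, 1/65, 2)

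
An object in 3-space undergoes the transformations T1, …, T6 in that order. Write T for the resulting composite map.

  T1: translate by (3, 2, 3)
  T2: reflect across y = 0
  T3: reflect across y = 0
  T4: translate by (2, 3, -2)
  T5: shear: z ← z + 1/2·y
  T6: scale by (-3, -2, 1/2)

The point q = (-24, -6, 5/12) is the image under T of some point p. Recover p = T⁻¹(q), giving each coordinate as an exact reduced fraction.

p = (3, -2, -5/3)

T1 = [1 0 0 3; 0 1 0 2; 0 0 1 3; 0 0 0 1]
T2·T1 = [1 0 0 3; 0 -1 0 -2; 0 0 1 3; 0 0 0 1]
T3·…·T1 = [1 0 0 3; 0 1 0 2; 0 0 1 3; 0 0 0 1]
T4·…·T1 = [1 0 0 5; 0 1 0 5; 0 0 1 1; 0 0 0 1]
T5·…·T1 = [1 0 0 5; 0 1 0 5; 0 1/2 1 7/2; 0 0 0 1]
T6·…·T1 = [-3 0 0 -15; 0 -2 0 -10; 0 1/4 1/2 7/4; 0 0 0 1]
det M = 3; M⁻¹ = [-1/3 0 0 -5; 0 -1/2 0 -5; 0 1/4 2 -1; 0 0 0 1]
M⁻¹ · (-24, -6, 5/12)ᵀ = (3, -2, -5/3)ᵀ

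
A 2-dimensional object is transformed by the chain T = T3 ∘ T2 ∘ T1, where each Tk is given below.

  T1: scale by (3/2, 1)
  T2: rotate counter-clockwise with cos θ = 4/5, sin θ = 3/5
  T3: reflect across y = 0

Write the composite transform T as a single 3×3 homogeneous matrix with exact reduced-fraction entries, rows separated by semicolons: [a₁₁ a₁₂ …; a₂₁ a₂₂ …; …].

T1 = [3/2 0 0; 0 1 0; 0 0 1]
T2·T1 = [6/5 -3/5 0; 9/10 4/5 0; 0 0 1]
T3·…·T1 = [6/5 -3/5 0; -9/10 -4/5 0; 0 0 1]

T = [6/5 -3/5 0; -9/10 -4/5 0; 0 0 1]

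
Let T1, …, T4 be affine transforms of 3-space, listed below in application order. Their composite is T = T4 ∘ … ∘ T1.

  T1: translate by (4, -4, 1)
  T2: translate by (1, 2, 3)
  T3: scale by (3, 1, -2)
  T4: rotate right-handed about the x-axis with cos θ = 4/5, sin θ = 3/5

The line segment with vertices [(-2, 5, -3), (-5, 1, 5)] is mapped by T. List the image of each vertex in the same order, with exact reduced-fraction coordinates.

image vertices: (9, 18/5, 1/5), (0, 10, -15)

T1 translate by (4, -4, 1): (-2, 5, -3) → (2, 1, -2); (-5, 1, 5) → (-1, -3, 6)
T2 translate by (1, 2, 3): (2, 1, -2) → (3, 3, 1); (-1, -3, 6) → (0, -1, 9)
T3 scale by (3, 1, -2): (3, 3, 1) → (9, 3, -2); (0, -1, 9) → (0, -1, -18)
T4 rotate right-handed about the x-axis with cos θ = 4/5, sin θ = 3/5: (9, 3, -2) → (9, 18/5, 1/5); (0, -1, -18) → (0, 10, -15)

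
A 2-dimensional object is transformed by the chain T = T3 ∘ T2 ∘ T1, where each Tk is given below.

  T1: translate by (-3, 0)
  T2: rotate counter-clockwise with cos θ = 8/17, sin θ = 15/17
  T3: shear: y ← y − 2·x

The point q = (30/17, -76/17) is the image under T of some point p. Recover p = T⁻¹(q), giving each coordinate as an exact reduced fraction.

p = (3, -2)

T1 = [1 0 -3; 0 1 0; 0 0 1]
T2·T1 = [8/17 -15/17 -24/17; 15/17 8/17 -45/17; 0 0 1]
T3·…·T1 = [8/17 -15/17 -24/17; -1/17 38/17 3/17; 0 0 1]
det M = 1; M⁻¹ = [38/17 15/17 3; 1/17 8/17 0; 0 0 1]
M⁻¹ · (30/17, -76/17)ᵀ = (3, -2)ᵀ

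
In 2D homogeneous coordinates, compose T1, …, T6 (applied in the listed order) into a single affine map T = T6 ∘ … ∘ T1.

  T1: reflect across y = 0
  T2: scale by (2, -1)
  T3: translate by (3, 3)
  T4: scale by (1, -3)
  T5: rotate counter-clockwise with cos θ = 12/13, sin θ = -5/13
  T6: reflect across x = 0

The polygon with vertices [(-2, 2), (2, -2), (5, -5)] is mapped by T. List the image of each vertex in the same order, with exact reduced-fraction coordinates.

T1 reflect across y = 0: (-2, 2) → (-2, -2); (2, -2) → (2, 2); (5, -5) → (5, 5)
T2 scale by (2, -1): (-2, -2) → (-4, 2); (2, 2) → (4, -2); (5, 5) → (10, -5)
T3 translate by (3, 3): (-4, 2) → (-1, 5); (4, -2) → (7, 1); (10, -5) → (13, -2)
T4 scale by (1, -3): (-1, 5) → (-1, -15); (7, 1) → (7, -3); (13, -2) → (13, 6)
T5 rotate counter-clockwise with cos θ = 12/13, sin θ = -5/13: (-1, -15) → (-87/13, -175/13); (7, -3) → (69/13, -71/13); (13, 6) → (186/13, 7/13)
T6 reflect across x = 0: (-87/13, -175/13) → (87/13, -175/13); (69/13, -71/13) → (-69/13, -71/13); (186/13, 7/13) → (-186/13, 7/13)

image vertices: (87/13, -175/13), (-69/13, -71/13), (-186/13, 7/13)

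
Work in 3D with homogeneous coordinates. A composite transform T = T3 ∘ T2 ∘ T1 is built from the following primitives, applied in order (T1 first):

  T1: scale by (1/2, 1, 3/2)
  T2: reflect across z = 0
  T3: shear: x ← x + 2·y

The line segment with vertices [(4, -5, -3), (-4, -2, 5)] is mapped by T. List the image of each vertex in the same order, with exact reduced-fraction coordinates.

image vertices: (-8, -5, 9/2), (-6, -2, -15/2)

T1 scale by (1/2, 1, 3/2): (4, -5, -3) → (2, -5, -9/2); (-4, -2, 5) → (-2, -2, 15/2)
T2 reflect across z = 0: (2, -5, -9/2) → (2, -5, 9/2); (-2, -2, 15/2) → (-2, -2, -15/2)
T3 shear: x ← x + 2·y: (2, -5, 9/2) → (-8, -5, 9/2); (-2, -2, -15/2) → (-6, -2, -15/2)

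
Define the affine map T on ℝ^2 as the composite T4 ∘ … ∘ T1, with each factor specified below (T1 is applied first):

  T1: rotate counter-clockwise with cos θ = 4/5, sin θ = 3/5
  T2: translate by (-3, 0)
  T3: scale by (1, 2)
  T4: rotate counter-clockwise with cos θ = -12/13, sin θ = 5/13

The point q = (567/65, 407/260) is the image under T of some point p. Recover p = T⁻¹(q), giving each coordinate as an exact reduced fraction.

p = (-5, 3/4)

T1 = [4/5 -3/5 0; 3/5 4/5 0; 0 0 1]
T2·T1 = [4/5 -3/5 -3; 3/5 4/5 0; 0 0 1]
T3·…·T1 = [4/5 -3/5 -3; 6/5 8/5 0; 0 0 1]
T4·…·T1 = [-6/5 -4/65 36/13; -4/5 -111/65 -15/13; 0 0 1]
det M = 2; M⁻¹ = [-111/130 2/65 12/5; 2/5 -3/5 -9/5; 0 0 1]
M⁻¹ · (567/65, 407/260)ᵀ = (-5, 3/4)ᵀ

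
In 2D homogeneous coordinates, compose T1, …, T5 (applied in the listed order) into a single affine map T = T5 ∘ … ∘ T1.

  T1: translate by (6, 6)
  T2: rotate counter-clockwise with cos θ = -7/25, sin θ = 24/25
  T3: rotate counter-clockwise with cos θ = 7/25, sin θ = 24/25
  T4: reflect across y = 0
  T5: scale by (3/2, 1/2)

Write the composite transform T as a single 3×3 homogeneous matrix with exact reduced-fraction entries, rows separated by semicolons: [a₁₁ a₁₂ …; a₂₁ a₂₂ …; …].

T1 = [1 0 6; 0 1 6; 0 0 1]
T2·T1 = [-7/25 -24/25 -186/25; 24/25 -7/25 102/25; 0 0 1]
T3·…·T1 = [-1 0 -6; 0 -1 -6; 0 0 1]
T4·…·T1 = [-1 0 -6; 0 1 6; 0 0 1]
T5·…·T1 = [-3/2 0 -9; 0 1/2 3; 0 0 1]

T = [-3/2 0 -9; 0 1/2 3; 0 0 1]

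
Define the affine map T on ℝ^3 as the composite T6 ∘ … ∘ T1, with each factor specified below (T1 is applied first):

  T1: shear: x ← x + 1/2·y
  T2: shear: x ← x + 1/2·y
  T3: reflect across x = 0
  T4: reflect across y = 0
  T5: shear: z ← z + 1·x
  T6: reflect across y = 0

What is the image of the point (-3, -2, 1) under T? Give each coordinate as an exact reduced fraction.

T1 shear: x ← x + 1/2·y: (-3, -2, 1) → (-4, -2, 1)
T2 shear: x ← x + 1/2·y: (-4, -2, 1) → (-5, -2, 1)
T3 reflect across x = 0: (-5, -2, 1) → (5, -2, 1)
T4 reflect across y = 0: (5, -2, 1) → (5, 2, 1)
T5 shear: z ← z + 1·x: (5, 2, 1) → (5, 2, 6)
T6 reflect across y = 0: (5, 2, 6) → (5, -2, 6)

T(p) = (5, -2, 6)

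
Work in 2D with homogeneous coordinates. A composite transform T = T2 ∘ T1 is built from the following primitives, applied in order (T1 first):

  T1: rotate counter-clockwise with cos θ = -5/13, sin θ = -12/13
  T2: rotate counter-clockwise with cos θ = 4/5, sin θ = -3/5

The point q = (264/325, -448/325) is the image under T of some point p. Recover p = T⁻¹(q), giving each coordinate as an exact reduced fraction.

p = (0, 8/5)

T1 = [-5/13 12/13 0; -12/13 -5/13 0; 0 0 1]
T2·T1 = [-56/65 33/65 0; -33/65 -56/65 0; 0 0 1]
det M = 1; M⁻¹ = [-56/65 -33/65 0; 33/65 -56/65 0; 0 0 1]
M⁻¹ · (264/325, -448/325)ᵀ = (0, 8/5)ᵀ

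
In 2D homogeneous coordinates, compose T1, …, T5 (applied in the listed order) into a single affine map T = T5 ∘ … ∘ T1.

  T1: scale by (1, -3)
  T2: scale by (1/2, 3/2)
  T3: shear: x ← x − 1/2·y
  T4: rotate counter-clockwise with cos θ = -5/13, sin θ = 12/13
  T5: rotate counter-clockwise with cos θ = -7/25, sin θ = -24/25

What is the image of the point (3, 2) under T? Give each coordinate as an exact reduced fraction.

T1 scale by (1, -3): (3, 2) → (3, -6)
T2 scale by (1/2, 3/2): (3, -6) → (3/2, -9)
T3 shear: x ← x − 1/2·y: (3/2, -9) → (6, -9)
T4 rotate counter-clockwise with cos θ = -5/13, sin θ = 12/13: (6, -9) → (6, 9)
T5 rotate counter-clockwise with cos θ = -7/25, sin θ = -24/25: (6, 9) → (174/25, -207/25)

T(p) = (174/25, -207/25)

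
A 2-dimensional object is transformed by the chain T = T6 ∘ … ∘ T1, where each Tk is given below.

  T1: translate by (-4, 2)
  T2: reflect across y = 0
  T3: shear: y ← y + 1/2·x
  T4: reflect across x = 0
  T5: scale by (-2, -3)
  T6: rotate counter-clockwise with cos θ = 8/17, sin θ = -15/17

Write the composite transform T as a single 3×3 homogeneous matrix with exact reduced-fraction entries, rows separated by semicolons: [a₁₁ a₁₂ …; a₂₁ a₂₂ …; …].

T = [-13/34 45/17 116/17; -42/17 24/17 216/17; 0 0 1]

T1 = [1 0 -4; 0 1 2; 0 0 1]
T2·T1 = [1 0 -4; 0 -1 -2; 0 0 1]
T3·…·T1 = [1 0 -4; 1/2 -1 -4; 0 0 1]
T4·…·T1 = [-1 0 4; 1/2 -1 -4; 0 0 1]
T5·…·T1 = [2 0 -8; -3/2 3 12; 0 0 1]
T6·…·T1 = [-13/34 45/17 116/17; -42/17 24/17 216/17; 0 0 1]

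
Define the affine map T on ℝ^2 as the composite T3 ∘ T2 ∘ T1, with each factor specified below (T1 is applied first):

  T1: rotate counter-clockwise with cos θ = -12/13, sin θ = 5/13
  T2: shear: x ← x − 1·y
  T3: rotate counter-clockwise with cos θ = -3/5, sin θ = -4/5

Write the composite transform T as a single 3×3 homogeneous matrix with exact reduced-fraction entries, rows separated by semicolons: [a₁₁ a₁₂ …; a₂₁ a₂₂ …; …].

T1 = [-12/13 -5/13 0; 5/13 -12/13 0; 0 0 1]
T2·T1 = [-17/13 7/13 0; 5/13 -12/13 0; 0 0 1]
T3·…·T1 = [71/65 -69/65 0; 53/65 8/65 0; 0 0 1]

T = [71/65 -69/65 0; 53/65 8/65 0; 0 0 1]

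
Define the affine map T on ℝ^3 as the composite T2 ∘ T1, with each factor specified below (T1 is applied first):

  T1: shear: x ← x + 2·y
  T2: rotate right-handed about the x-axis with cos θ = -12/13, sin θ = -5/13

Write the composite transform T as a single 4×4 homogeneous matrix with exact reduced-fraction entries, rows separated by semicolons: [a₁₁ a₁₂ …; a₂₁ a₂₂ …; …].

T = [1 2 0 0; 0 -12/13 5/13 0; 0 -5/13 -12/13 0; 0 0 0 1]

T1 = [1 2 0 0; 0 1 0 0; 0 0 1 0; 0 0 0 1]
T2·T1 = [1 2 0 0; 0 -12/13 5/13 0; 0 -5/13 -12/13 0; 0 0 0 1]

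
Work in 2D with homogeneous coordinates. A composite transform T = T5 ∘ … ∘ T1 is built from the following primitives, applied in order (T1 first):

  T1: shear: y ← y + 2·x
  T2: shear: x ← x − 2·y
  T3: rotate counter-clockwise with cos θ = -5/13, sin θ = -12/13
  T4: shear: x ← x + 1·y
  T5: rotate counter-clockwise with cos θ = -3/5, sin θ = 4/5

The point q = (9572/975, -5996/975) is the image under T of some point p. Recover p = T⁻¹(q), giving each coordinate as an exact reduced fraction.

T1 = [1 0 0; 2 1 0; 0 0 1]
T2·T1 = [-3 -2 0; 2 1 0; 0 0 1]
T3·…·T1 = [3 22/13 0; 2 19/13 0; 0 0 1]
T4·…·T1 = [5 41/13 0; 2 19/13 0; 0 0 1]
T5·…·T1 = [-23/5 -199/65 0; 14/5 107/65 0; 0 0 1]
det M = 1; M⁻¹ = [107/65 199/65 0; -14/5 -23/5 0; 0 0 1]
M⁻¹ · (9572/975, -5996/975)ᵀ = (-8/3, 4/5)ᵀ

p = (-8/3, 4/5)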